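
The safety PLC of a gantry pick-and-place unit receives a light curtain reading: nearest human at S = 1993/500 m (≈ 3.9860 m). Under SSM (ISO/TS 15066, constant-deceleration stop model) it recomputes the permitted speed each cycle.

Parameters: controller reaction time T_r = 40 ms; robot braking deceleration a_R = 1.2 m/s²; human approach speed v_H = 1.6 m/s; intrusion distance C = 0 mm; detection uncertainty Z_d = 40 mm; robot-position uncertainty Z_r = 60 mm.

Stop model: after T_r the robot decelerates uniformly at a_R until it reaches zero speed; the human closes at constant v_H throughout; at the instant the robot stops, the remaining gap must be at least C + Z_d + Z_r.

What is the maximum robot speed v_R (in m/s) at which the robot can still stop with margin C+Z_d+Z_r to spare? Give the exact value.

v_R_max = 9/5 m/s = 1.8000 m/s

at the boundary: (5/12)·v² + (103/75)·v + (-1911/500) = 0
  disc = (103/75)² − 4·(5/12)·(-1911/500) = 185761/22500 ; √disc = 431/150
  v_R = (−(103/75) + 431/150) / (2·(5/12)) = 9/5 m/s
check:
T_s = v_R/a_R = (9/5)/(6/5) = 1.5000 s
robot in T_r: 1.8000·0.0400 = 0.0720 m
robot covers 1.8000·1.5000 − ½·1.2000·1.5000² = 1.3500 m while stopping
human closes 1.6000·1.5400 = 2.4640 m
C+Z_d+Z_r = 0.0000+0.0400+0.0600 = 0.1000 m
sum ≈ 0.0720+1.3500+2.4640+0.1000 ≈ 3.9860 m = S ✓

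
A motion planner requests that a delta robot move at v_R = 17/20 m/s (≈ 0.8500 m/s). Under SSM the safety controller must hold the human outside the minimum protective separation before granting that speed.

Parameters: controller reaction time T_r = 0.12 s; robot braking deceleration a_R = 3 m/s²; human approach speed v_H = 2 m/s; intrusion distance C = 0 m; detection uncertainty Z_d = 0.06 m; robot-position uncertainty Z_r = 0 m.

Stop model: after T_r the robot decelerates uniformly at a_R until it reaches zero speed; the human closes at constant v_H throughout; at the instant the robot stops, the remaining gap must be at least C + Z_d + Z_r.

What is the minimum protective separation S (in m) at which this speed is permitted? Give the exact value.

S_min = 13069/12000 m = 1.0891 m

stop time T_s = (17/20)/3 = 0.2833 s
reaction-phase robot travel = 0.8500·0.1200 = 0.1020 m
braking distance = 0.8500²/(2·3.0000) = 0.1204 m
human closes 2.0000·0.4033 = 0.8067 m
C+Z_d+Z_r = 0.0000+0.0600+0.0000 = 0.0600 m
S_min ≈ 0.1020+0.1204+0.8067+0.0600  ⇒  S_min = 13069/12000 m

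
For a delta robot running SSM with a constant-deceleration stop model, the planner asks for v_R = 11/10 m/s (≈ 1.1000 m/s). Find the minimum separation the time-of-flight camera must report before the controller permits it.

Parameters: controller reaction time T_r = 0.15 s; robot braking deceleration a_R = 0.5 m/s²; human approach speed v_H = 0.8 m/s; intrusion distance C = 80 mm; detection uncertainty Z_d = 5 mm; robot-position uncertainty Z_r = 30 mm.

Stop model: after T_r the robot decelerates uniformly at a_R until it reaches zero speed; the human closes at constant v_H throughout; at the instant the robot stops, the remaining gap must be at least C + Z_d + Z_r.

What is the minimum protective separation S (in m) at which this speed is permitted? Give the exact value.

S_min = 337/100 m = 3.3700 m

stop time T_s = (11/10)/(1/2) = 2.2000 s
robot covers v_R·T_r = 1.1000·0.1500 = 0.1650 m before braking
robot under decel: 1.1000²/(2·0.5000) = 1.2100 m
human closes 0.8000·2.3500 = 1.8800 m
residual clearance needed = 0.0800+0.0050+0.0300 = 0.1150 m
S_min ≈ 0.1650+1.2100+1.8800+0.1150  ⇒  S_min = 337/100 m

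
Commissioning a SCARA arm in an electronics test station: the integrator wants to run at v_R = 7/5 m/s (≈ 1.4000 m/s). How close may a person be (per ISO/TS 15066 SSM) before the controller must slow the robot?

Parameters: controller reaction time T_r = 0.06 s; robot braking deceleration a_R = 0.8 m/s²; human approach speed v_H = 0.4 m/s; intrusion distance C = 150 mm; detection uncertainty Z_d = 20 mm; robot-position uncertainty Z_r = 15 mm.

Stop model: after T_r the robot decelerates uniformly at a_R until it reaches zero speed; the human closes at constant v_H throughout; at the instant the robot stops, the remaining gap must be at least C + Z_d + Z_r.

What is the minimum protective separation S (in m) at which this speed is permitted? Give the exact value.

S_min = 1109/500 m = 2.2180 m

T_s = v_R/a_R = (7/5)/(4/5) = 1.7500 s
reaction-phase robot travel = 1.4000·0.0600 = 0.0840 m
robot covers 1.4000·1.7500 − ½·0.8000·1.7500² = 1.2250 m while stopping
person approaches 0.4000·(0.0600+1.7500) = 0.7240 m
margins: 0.1500+0.0200+0.0150 = 0.1850 m
S_min ≈ 0.0840+1.2250+0.7240+0.1850  ⇒  S_min = 1109/500 m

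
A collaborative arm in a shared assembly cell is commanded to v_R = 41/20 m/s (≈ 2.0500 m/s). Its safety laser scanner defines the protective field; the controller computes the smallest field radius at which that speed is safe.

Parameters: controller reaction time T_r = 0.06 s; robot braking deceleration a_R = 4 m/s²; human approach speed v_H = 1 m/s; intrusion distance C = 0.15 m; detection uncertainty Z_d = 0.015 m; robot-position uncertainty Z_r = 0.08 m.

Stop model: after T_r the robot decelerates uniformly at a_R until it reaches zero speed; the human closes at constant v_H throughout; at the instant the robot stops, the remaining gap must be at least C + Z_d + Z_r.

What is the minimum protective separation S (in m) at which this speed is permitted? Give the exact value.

S_min = 23453/16000 m = 1.4658 m

braking lasts T_s = (41/20)/4 = 0.5125 s
reaction-phase robot travel = 2.0500·0.0600 = 0.1230 m
robot covers 2.0500·0.5125 − ½·4.0000·0.5125² = 0.5253 m while stopping
person approaches 1.0000·(0.0600+0.5125) = 0.5725 m
residual clearance needed = 0.1500+0.0150+0.0800 = 0.2450 m
S_min ≈ 0.1230+0.5253+0.5725+0.2450  ⇒  S_min = 23453/16000 m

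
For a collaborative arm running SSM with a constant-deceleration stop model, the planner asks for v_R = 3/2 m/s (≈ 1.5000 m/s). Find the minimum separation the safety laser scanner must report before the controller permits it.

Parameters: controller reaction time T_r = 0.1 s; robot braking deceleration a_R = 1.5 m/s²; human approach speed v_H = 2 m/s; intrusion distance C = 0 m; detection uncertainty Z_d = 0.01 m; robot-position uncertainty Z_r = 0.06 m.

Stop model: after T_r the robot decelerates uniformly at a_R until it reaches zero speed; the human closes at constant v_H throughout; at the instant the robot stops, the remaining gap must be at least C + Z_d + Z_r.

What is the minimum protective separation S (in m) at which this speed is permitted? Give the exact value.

T_s = v_R/a_R = (3/2)/(3/2) = 1.0000 s
robot covers v_R·T_r = 1.5000·0.1000 = 0.1500 m before braking
robot covers 1.5000·1.0000 − ½·1.5000·1.0000² = 0.7500 m while stopping
human closes 2.0000·1.1000 = 2.2000 m
margins: 0.0000+0.0100+0.0600 = 0.0700 m
S_min ≈ 0.1500+0.7500+2.2000+0.0700  ⇒  S_min = 317/100 m

S_min = 317/100 m = 3.1700 m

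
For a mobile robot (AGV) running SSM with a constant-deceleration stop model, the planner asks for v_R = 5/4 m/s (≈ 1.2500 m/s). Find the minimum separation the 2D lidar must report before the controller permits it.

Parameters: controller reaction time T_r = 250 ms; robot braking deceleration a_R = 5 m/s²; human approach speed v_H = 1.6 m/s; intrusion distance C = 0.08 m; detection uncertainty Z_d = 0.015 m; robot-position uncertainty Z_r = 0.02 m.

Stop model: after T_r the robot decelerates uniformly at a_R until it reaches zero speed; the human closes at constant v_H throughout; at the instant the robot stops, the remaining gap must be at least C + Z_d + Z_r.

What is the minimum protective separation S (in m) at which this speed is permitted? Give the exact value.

S_min = 1107/800 m = 1.3838 m

stop time T_s = (5/4)/5 = 0.2500 s
reaction-phase robot travel = 1.2500·0.2500 = 0.3125 m
robot under decel: 1.2500²/(2·5.0000) = 0.1562 m
human closes 1.6000·0.5000 = 0.8000 m
C+Z_d+Z_r = 0.0800+0.0150+0.0200 = 0.1150 m
S_min ≈ 0.3125+0.1562+0.8000+0.1150  ⇒  S_min = 1107/800 m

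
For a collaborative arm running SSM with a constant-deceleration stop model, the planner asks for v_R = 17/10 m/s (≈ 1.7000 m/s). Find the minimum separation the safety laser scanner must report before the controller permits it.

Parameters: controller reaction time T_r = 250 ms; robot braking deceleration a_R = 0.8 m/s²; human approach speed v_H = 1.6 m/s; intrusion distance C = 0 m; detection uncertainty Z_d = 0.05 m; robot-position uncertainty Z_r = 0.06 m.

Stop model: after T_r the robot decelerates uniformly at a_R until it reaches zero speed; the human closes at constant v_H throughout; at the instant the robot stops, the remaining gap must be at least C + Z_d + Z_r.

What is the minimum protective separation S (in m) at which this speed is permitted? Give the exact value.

stop time T_s = (17/10)/(4/5) = 2.1250 s
robot in T_r: 1.7000·0.2500 = 0.4250 m
robot covers 1.7000·2.1250 − ½·0.8000·2.1250² = 1.8062 m while stopping
human closes 1.6000·2.3750 = 3.8000 m
residual clearance needed = 0.0000+0.0500+0.0600 = 0.1100 m
S_min ≈ 0.4250+1.8062+3.8000+0.1100  ⇒  S_min = 4913/800 m

S_min = 4913/800 m = 6.1413 m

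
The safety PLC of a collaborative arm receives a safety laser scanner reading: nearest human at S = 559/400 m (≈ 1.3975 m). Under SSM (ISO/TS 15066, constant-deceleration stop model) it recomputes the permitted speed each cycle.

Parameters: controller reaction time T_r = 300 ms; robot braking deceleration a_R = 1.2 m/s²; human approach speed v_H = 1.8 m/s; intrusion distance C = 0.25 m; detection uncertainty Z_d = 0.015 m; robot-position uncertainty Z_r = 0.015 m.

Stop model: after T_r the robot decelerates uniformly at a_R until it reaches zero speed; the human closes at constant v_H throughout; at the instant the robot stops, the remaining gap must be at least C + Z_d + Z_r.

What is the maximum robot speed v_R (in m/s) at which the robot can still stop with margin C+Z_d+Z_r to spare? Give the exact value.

v_R_max = 3/10 m/s = 0.3000 m/s

collect terms ⇒ (5/12)·v_R² + (9/5)·v_R + (-231/400) = 0
  disc = (9/5)² − 4·(5/12)·(-231/400) = 1681/400 ; √disc = 41/20
  v_R = (−(9/5) + 41/20) / (2·(5/12)) = 3/10 m/s
check:
braking lasts T_s = (3/10)/(6/5) = 0.2500 s
reaction-phase robot travel = 0.3000·0.3000 = 0.0900 m
robot under decel: 0.3000²/(2·1.2000) = 0.0375 m
person approaches 1.8000·(0.3000+0.2500) = 0.9900 m
C+Z_d+Z_r = 0.2500+0.0150+0.0150 = 0.2800 m
sum ≈ 0.0900+0.0375+0.9900+0.2800 ≈ 1.3975 m = S ✓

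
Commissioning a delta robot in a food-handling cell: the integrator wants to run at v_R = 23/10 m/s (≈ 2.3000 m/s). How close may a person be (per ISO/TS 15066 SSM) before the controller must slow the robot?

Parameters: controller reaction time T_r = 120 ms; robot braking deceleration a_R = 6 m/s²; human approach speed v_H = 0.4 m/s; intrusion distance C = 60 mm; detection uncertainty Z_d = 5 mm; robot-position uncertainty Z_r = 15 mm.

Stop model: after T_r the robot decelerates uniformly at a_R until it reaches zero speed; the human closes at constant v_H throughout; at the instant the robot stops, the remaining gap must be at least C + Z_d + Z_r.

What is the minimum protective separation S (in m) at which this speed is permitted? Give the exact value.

S_min = 5989/6000 m = 0.9982 m

stop time T_s = (23/10)/6 = 0.3833 s
robot covers v_R·T_r = 2.3000·0.1200 = 0.2760 m before braking
robot covers 2.3000·0.3833 − ½·6.0000·0.3833² = 0.4408 m while stopping
human over T_r+T_s: 0.4000·(0.1200+0.3833) = 0.2013 m
C+Z_d+Z_r = 0.0600+0.0050+0.0150 = 0.0800 m
S_min ≈ 0.2760+0.4408+0.2013+0.0800  ⇒  S_min = 5989/6000 m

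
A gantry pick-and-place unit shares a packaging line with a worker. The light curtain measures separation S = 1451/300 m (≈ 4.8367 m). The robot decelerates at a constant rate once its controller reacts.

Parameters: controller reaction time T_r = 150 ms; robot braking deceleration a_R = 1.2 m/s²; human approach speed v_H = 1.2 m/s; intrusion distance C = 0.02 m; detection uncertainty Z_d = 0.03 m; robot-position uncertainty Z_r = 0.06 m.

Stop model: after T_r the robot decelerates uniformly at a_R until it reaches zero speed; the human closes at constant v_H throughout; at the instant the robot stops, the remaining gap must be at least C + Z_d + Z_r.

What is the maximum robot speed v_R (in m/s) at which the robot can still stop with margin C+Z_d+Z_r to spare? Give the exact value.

collect terms ⇒ (5/12)·v_R² + (23/20)·v_R + (-341/75) = 0
  disc = (23/20)² − 4·(5/12)·(-341/75) = 32041/3600 ; √disc = 179/60
  v_R = (−(23/20) + 179/60) / (2·(5/12)) = 11/5 m/s
check:
braking lasts T_s = (11/5)/(6/5) = 1.8333 s
robot in T_r: 2.2000·0.1500 = 0.3300 m
robot covers 2.2000·1.8333 − ½·1.2000·1.8333² = 2.0167 m while stopping
person approaches 1.2000·(0.1500+1.8333) = 2.3800 m
C+Z_d+Z_r = 0.0200+0.0300+0.0600 = 0.1100 m
sum ≈ 0.3300+2.0167+2.3800+0.1100 ≈ 4.8367 m = S ✓

v_R_max = 11/5 m/s = 2.2000 m/s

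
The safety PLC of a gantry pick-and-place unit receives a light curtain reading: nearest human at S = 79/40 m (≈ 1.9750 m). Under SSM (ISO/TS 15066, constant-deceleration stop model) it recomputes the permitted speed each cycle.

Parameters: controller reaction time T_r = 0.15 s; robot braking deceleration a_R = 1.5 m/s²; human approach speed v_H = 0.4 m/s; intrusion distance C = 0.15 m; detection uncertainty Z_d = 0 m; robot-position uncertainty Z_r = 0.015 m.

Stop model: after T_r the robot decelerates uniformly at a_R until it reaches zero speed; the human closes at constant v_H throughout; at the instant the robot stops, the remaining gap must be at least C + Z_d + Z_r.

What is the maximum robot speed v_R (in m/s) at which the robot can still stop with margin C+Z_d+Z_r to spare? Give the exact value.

collect terms ⇒ (1/3)·v_R² + (5/12)·v_R + (-7/4) = 0
  disc = (5/12)² − 4·(1/3)·(-7/4) = 361/144 ; √disc = 19/12
  v_R = (−(5/12) + 19/12) / (2·(1/3)) = 7/4 m/s
check:
stop time T_s = (7/4)/(3/2) = 1.1667 s
robot covers v_R·T_r = 1.7500·0.1500 = 0.2625 m before braking
braking distance = 1.7500²/(2·1.5000) = 1.0208 m
human over T_r+T_s: 0.4000·(0.1500+1.1667) = 0.5267 m
residual clearance needed = 0.1500+0.0000+0.0150 = 0.1650 m
sum ≈ 0.2625+1.0208+0.5267+0.1650 ≈ 1.9750 m = S ✓

v_R_max = 7/4 m/s = 1.7500 m/s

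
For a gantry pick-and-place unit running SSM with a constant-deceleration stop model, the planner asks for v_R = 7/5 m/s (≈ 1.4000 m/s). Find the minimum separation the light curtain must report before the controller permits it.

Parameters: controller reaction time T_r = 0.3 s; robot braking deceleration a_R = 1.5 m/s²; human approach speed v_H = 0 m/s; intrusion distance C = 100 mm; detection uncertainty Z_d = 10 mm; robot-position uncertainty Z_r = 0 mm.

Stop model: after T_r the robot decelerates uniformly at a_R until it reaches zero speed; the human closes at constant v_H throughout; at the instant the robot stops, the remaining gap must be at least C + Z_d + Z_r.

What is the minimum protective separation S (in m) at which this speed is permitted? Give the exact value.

T_s = v_R/a_R = (7/5)/(3/2) = 0.9333 s
robot in T_r: 1.4000·0.3000 = 0.4200 m
braking distance = 1.4000²/(2·1.5000) = 0.6533 m
person approaches 0.0000·(0.3000+0.9333) = 0.0000 m
margins: 0.1000+0.0100+0.0000 = 0.1100 m
S_min ≈ 0.4200+0.6533+0.0000+0.1100  ⇒  S_min = 71/60 m

S_min = 71/60 m = 1.1833 m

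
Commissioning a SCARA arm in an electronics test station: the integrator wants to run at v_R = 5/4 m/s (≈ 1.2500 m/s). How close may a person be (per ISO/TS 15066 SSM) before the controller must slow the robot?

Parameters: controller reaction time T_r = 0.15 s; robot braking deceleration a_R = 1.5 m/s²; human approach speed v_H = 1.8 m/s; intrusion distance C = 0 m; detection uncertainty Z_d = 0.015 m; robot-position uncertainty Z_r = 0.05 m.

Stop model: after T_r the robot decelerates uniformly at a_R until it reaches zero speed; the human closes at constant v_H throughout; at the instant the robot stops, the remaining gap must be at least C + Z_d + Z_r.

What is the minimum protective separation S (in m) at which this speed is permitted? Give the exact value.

S_min = 763/300 m = 2.5433 m

T_s = v_R/a_R = (5/4)/(3/2) = 0.8333 s
robot covers v_R·T_r = 1.2500·0.1500 = 0.1875 m before braking
braking distance = 1.2500²/(2·1.5000) = 0.5208 m
human closes 1.8000·0.9833 = 1.7700 m
margins: 0.0000+0.0150+0.0500 = 0.0650 m
S_min ≈ 0.1875+0.5208+1.7700+0.0650  ⇒  S_min = 763/300 m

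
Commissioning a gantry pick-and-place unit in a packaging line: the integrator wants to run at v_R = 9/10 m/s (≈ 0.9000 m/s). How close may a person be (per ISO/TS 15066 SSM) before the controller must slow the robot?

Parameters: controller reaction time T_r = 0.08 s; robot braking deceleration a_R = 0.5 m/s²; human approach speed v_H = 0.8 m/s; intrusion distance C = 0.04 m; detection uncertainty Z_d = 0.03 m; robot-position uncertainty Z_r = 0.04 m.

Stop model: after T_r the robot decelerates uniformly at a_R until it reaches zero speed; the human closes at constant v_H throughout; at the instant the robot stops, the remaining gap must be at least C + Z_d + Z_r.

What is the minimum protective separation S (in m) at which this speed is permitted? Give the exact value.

T_s = v_R/a_R = (9/10)/(1/2) = 1.8000 s
robot covers v_R·T_r = 0.9000·0.0800 = 0.0720 m before braking
braking distance = 0.9000²/(2·0.5000) = 0.8100 m
person approaches 0.8000·(0.0800+1.8000) = 1.5040 m
margins: 0.0400+0.0300+0.0400 = 0.1100 m
S_min ≈ 0.0720+0.8100+1.5040+0.1100  ⇒  S_min = 312/125 m

S_min = 312/125 m = 2.4960 m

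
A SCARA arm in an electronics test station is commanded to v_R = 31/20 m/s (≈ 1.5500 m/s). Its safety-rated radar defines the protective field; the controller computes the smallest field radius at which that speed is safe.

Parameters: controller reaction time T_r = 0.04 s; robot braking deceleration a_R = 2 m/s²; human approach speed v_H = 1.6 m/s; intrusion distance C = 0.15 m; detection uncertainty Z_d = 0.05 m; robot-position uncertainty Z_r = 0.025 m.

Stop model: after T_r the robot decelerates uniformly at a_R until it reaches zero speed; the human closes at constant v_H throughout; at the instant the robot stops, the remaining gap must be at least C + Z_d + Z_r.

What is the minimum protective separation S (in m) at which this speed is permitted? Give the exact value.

stop time T_s = (31/20)/2 = 0.7750 s
reaction-phase robot travel = 1.5500·0.0400 = 0.0620 m
robot covers 1.5500·0.7750 − ½·2.0000·0.7750² = 0.6006 m while stopping
person approaches 1.6000·(0.0400+0.7750) = 1.3040 m
residual clearance needed = 0.1500+0.0500+0.0250 = 0.2250 m
S_min ≈ 0.0620+0.6006+1.3040+0.2250  ⇒  S_min = 17533/8000 m

S_min = 17533/8000 m = 2.1916 m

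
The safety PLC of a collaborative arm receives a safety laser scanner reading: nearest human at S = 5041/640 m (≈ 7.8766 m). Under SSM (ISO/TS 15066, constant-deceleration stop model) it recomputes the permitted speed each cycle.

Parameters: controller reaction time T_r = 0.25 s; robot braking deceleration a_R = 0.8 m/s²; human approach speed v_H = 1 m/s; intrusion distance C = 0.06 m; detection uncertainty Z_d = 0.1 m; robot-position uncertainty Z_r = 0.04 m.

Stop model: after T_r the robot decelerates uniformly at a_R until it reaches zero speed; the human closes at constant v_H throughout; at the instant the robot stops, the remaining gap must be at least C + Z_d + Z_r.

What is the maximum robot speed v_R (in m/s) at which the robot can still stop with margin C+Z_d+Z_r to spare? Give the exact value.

collect terms ⇒ (5/8)·v_R² + (3/2)·v_R + (-4753/640) = 0
  disc = (3/2)² − 4·(5/8)·(-4753/640) = 5329/256 ; √disc = 73/16
  v_R = (−(3/2) + 73/16) / (2·(5/8)) = 49/20 m/s
check:
T_s = v_R/a_R = (49/20)/(4/5) = 3.0625 s
robot in T_r: 2.4500·0.2500 = 0.6125 m
robot under decel: 2.4500²/(2·0.8000) = 3.7516 m
human closes 1.0000·3.3125 = 3.3125 m
C+Z_d+Z_r = 0.0600+0.1000+0.0400 = 0.2000 m
sum ≈ 0.6125+3.7516+3.3125+0.2000 ≈ 7.8766 m = S ✓

v_R_max = 49/20 m/s = 2.4500 m/s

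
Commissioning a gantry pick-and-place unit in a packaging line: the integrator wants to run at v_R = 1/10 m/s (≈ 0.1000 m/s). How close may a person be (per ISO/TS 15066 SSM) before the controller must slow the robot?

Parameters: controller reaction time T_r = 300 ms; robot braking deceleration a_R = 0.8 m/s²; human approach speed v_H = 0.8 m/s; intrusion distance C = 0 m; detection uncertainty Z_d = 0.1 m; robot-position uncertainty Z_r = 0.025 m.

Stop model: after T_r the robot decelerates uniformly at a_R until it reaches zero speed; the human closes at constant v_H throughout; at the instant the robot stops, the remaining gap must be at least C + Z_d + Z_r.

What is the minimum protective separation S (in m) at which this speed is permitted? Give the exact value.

S_min = 401/800 m = 0.5012 m

T_s = v_R/a_R = (1/10)/(4/5) = 0.1250 s
reaction-phase robot travel = 0.1000·0.3000 = 0.0300 m
robot under decel: 0.1000²/(2·0.8000) = 0.0063 m
human closes 0.8000·0.4250 = 0.3400 m
residual clearance needed = 0.0000+0.1000+0.0250 = 0.1250 m
S_min ≈ 0.0300+0.0063+0.3400+0.1250  ⇒  S_min = 401/800 m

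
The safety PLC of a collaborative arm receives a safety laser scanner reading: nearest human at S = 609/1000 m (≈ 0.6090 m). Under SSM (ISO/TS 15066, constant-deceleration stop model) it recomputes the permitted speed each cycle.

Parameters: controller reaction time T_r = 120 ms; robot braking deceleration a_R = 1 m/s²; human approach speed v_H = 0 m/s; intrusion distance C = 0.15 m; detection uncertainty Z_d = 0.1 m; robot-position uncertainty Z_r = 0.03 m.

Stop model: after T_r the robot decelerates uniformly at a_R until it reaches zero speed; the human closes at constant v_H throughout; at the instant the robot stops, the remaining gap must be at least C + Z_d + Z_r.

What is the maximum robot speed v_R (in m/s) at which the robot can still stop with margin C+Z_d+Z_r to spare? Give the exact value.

quadratic (1/2)·v² + (3/25)·v + (-329/1000) = 0
  disc = (3/25)² − 4·(1/2)·(-329/1000) = 1681/2500 ; √disc = 41/50
  v_R = (−(3/25) + 41/50) / (2·(1/2)) = 7/10 m/s
check:
T_s = v_R/a_R = (7/10)/1 = 0.7000 s
reaction-phase robot travel = 0.7000·0.1200 = 0.0840 m
braking distance = 0.7000²/(2·1.0000) = 0.2450 m
person approaches 0.0000·(0.1200+0.7000) = 0.0000 m
margins: 0.1500+0.1000+0.0300 = 0.2800 m
sum ≈ 0.0840+0.2450+0.0000+0.2800 ≈ 0.6090 m = S ✓

v_R_max = 7/10 m/s = 0.7000 m/s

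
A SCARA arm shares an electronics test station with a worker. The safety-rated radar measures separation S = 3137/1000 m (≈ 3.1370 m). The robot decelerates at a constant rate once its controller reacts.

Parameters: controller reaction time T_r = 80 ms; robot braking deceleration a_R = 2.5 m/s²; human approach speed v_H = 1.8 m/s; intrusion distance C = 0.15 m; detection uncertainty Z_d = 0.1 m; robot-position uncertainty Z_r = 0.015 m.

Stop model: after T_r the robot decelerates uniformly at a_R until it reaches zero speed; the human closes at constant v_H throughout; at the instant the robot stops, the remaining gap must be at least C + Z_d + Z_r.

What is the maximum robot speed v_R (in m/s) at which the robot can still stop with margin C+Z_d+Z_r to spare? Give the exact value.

quadratic (1/5)·v² + (4/5)·v + (-341/125) = 0
  disc = (4/5)² − 4·(1/5)·(-341/125) = 1764/625 ; √disc = 42/25
  v_R = (−(4/5) + 42/25) / (2·(1/5)) = 11/5 m/s
check:
T_s = v_R/a_R = (11/5)/(5/2) = 0.8800 s
reaction-phase robot travel = 2.2000·0.0800 = 0.1760 m
robot covers 2.2000·0.8800 − ½·2.5000·0.8800² = 0.9680 m while stopping
human closes 1.8000·0.9600 = 1.7280 m
margins: 0.1500+0.1000+0.0150 = 0.2650 m
sum ≈ 0.1760+0.9680+1.7280+0.2650 ≈ 3.1370 m = S ✓

v_R_max = 11/5 m/s = 2.2000 m/s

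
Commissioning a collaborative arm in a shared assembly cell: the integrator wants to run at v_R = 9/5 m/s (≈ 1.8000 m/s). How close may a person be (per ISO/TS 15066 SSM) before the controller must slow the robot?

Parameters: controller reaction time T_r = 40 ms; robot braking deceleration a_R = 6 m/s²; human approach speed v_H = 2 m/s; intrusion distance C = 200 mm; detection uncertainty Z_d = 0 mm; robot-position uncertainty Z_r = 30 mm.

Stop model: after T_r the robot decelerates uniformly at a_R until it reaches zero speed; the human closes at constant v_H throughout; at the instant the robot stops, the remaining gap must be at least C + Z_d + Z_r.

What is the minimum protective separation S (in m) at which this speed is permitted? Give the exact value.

S_min = 313/250 m = 1.2520 m

stop time T_s = (9/5)/6 = 0.3000 s
reaction-phase robot travel = 1.8000·0.0400 = 0.0720 m
robot under decel: 1.8000²/(2·6.0000) = 0.2700 m
human over T_r+T_s: 2.0000·(0.0400+0.3000) = 0.6800 m
C+Z_d+Z_r = 0.2000+0.0000+0.0300 = 0.2300 m
S_min ≈ 0.0720+0.2700+0.6800+0.2300  ⇒  S_min = 313/250 m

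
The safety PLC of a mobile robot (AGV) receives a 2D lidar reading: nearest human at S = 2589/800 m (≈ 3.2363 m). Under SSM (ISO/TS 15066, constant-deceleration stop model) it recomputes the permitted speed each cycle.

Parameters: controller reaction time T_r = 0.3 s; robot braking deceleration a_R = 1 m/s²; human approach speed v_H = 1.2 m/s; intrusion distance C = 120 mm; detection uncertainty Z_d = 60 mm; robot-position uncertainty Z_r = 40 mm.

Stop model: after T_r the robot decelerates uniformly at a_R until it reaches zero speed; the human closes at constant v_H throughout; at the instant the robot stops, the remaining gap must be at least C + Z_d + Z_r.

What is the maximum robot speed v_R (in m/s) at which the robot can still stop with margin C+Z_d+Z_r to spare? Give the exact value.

at the boundary: (1/2)·v² + (3/2)·v + (-85/32) = 0
  disc = (3/2)² − 4·(1/2)·(-85/32) = 121/16 ; √disc = 11/4
  v_R = (−(3/2) + 11/4) / (2·(1/2)) = 5/4 m/s
check:
braking lasts T_s = (5/4)/1 = 1.2500 s
robot in T_r: 1.2500·0.3000 = 0.3750 m
robot under decel: 1.2500²/(2·1.0000) = 0.7812 m
human over T_r+T_s: 1.2000·(0.3000+1.2500) = 1.8600 m
C+Z_d+Z_r = 0.1200+0.0600+0.0400 = 0.2200 m
sum ≈ 0.3750+0.7812+1.8600+0.2200 ≈ 3.2363 m = S ✓

v_R_max = 5/4 m/s = 1.2500 m/s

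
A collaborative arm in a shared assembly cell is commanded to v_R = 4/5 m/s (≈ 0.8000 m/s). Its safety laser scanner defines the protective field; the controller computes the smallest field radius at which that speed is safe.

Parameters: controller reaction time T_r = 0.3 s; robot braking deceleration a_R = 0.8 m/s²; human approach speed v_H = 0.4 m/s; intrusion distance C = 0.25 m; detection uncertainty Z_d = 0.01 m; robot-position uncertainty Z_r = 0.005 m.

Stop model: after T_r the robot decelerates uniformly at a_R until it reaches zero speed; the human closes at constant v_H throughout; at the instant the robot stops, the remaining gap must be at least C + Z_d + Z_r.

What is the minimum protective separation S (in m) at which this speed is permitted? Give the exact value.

S_min = 57/40 m = 1.4250 m

braking lasts T_s = (4/5)/(4/5) = 1.0000 s
robot covers v_R·T_r = 0.8000·0.3000 = 0.2400 m before braking
braking distance = 0.8000²/(2·0.8000) = 0.4000 m
human over T_r+T_s: 0.4000·(0.3000+1.0000) = 0.5200 m
residual clearance needed = 0.2500+0.0100+0.0050 = 0.2650 m
S_min ≈ 0.2400+0.4000+0.5200+0.2650  ⇒  S_min = 57/40 m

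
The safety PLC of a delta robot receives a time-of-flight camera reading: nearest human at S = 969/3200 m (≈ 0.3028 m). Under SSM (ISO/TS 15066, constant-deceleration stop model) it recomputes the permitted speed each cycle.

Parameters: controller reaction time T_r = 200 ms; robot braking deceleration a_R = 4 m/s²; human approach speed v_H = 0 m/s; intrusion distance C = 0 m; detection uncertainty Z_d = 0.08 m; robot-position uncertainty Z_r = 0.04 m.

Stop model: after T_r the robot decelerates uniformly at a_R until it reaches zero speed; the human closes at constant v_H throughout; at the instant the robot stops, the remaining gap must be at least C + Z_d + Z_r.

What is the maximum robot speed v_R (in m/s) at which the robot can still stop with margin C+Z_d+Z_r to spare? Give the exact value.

collect terms ⇒ (1/8)·v_R² + (1/5)·v_R + (-117/640) = 0
  disc = (1/5)² − 4·(1/8)·(-117/640) = 841/6400 ; √disc = 29/80
  v_R = (−(1/5) + 29/80) / (2·(1/8)) = 13/20 m/s
check:
stop time T_s = (13/20)/4 = 0.1625 s
robot in T_r: 0.6500·0.2000 = 0.1300 m
robot covers 0.6500·0.1625 − ½·4.0000·0.1625² = 0.0528 m while stopping
human over T_r+T_s: 0.0000·(0.2000+0.1625) = 0.0000 m
C+Z_d+Z_r = 0.0000+0.0800+0.0400 = 0.1200 m
sum ≈ 0.1300+0.0528+0.0000+0.1200 ≈ 0.3028 m = S ✓

v_R_max = 13/20 m/s = 0.6500 m/s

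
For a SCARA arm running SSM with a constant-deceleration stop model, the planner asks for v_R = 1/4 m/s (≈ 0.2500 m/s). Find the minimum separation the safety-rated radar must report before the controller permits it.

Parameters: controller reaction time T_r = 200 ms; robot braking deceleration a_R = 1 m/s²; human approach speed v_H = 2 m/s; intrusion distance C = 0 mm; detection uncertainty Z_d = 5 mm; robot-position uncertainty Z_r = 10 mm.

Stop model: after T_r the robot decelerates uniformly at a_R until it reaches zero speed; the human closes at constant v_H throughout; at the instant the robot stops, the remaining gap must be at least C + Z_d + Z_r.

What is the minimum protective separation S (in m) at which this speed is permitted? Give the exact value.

S_min = 797/800 m = 0.9962 m

T_s = v_R/a_R = (1/4)/1 = 0.2500 s
reaction-phase robot travel = 0.2500·0.2000 = 0.0500 m
robot covers 0.2500·0.2500 − ½·1.0000·0.2500² = 0.0312 m while stopping
person approaches 2.0000·(0.2000+0.2500) = 0.9000 m
residual clearance needed = 0.0000+0.0050+0.0100 = 0.0150 m
S_min ≈ 0.0500+0.0312+0.9000+0.0150  ⇒  S_min = 797/800 m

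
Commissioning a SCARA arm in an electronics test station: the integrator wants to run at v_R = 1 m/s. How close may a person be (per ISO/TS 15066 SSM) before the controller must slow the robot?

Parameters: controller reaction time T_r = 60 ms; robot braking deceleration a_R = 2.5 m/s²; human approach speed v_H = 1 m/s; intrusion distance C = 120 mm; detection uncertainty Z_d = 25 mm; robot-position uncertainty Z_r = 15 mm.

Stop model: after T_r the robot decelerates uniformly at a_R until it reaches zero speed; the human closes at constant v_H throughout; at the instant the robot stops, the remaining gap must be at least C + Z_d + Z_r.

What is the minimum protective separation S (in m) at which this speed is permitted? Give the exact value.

S_min = 22/25 m = 0.8800 m

T_s = v_R/a_R = 1/(5/2) = 0.4000 s
reaction-phase robot travel = 1.0000·0.0600 = 0.0600 m
braking distance = 1.0000²/(2·2.5000) = 0.2000 m
person approaches 1.0000·(0.0600+0.4000) = 0.4600 m
margins: 0.1200+0.0250+0.0150 = 0.1600 m
S_min ≈ 0.0600+0.2000+0.4600+0.1600  ⇒  S_min = 22/25 m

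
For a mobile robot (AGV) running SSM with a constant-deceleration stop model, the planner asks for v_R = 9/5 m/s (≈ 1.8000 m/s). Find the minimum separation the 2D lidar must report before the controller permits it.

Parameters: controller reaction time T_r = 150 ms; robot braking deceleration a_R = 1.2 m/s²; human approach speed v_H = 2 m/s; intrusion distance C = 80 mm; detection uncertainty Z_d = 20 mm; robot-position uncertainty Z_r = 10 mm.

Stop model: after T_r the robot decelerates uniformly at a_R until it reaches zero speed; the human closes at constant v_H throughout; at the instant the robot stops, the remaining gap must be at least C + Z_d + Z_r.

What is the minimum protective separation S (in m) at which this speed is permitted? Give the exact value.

S_min = 503/100 m = 5.0300 m

braking lasts T_s = (9/5)/(6/5) = 1.5000 s
robot covers v_R·T_r = 1.8000·0.1500 = 0.2700 m before braking
robot covers 1.8000·1.5000 − ½·1.2000·1.5000² = 1.3500 m while stopping
human closes 2.0000·1.6500 = 3.3000 m
margins: 0.0800+0.0200+0.0100 = 0.1100 m
S_min ≈ 0.2700+1.3500+3.3000+0.1100  ⇒  S_min = 503/100 m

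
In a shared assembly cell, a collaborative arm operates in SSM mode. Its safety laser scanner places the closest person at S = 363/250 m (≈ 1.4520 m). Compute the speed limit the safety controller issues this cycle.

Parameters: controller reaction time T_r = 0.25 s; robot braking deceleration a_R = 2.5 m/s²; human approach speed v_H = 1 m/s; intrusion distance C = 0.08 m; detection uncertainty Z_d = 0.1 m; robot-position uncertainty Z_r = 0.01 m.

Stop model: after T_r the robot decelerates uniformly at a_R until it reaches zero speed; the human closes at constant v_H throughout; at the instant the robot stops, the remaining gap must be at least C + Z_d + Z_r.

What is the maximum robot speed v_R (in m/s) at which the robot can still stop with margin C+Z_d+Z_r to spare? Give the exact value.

v_R_max = 23/20 m/s = 1.1500 m/s

quadratic (1/5)·v² + (13/20)·v + (-253/250) = 0
  disc = (13/20)² − 4·(1/5)·(-253/250) = 12321/10000 ; √disc = 111/100
  v_R = (−(13/20) + 111/100) / (2·(1/5)) = 23/20 m/s
check:
braking lasts T_s = (23/20)/(5/2) = 0.4600 s
reaction-phase robot travel = 1.1500·0.2500 = 0.2875 m
robot covers 1.1500·0.4600 − ½·2.5000·0.4600² = 0.2645 m while stopping
person approaches 1.0000·(0.2500+0.4600) = 0.7100 m
C+Z_d+Z_r = 0.0800+0.1000+0.0100 = 0.1900 m
sum ≈ 0.2875+0.2645+0.7100+0.1900 ≈ 1.4520 m = S ✓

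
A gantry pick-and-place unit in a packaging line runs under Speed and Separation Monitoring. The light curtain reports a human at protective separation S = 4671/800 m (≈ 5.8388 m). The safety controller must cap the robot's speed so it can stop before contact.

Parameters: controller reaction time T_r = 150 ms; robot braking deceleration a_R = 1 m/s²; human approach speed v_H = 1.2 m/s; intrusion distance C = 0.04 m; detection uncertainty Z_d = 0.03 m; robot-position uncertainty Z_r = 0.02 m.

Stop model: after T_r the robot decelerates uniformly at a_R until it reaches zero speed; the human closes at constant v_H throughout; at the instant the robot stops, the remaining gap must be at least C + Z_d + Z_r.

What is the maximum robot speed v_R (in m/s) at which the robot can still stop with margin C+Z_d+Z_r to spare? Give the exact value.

v_R_max = 9/4 m/s = 2.2500 m/s

quadratic (1/2)·v² + (27/20)·v + (-891/160) = 0
  disc = (27/20)² − 4·(1/2)·(-891/160) = 324/25 ; √disc = 18/5
  v_R = (−(27/20) + 18/5) / (2·(1/2)) = 9/4 m/s
check:
stop time T_s = (9/4)/1 = 2.2500 s
robot in T_r: 2.2500·0.1500 = 0.3375 m
robot under decel: 2.2500²/(2·1.0000) = 2.5312 m
human over T_r+T_s: 1.2000·(0.1500+2.2500) = 2.8800 m
residual clearance needed = 0.0400+0.0300+0.0200 = 0.0900 m
sum ≈ 0.3375+2.5312+2.8800+0.0900 ≈ 5.8388 m = S ✓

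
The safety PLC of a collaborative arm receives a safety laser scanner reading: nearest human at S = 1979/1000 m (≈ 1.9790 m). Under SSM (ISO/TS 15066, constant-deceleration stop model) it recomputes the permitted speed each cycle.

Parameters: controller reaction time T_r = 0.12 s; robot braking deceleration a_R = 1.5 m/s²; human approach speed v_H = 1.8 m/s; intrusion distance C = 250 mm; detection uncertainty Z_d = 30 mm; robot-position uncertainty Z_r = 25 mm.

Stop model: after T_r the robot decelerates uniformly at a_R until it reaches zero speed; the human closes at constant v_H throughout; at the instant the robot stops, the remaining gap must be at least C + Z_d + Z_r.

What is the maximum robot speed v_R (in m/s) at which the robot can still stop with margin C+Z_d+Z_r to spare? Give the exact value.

v_R_max = 9/10 m/s = 0.9000 m/s

collect terms ⇒ (1/3)·v_R² + (33/25)·v_R + (-729/500) = 0
  disc = (33/25)² − 4·(1/3)·(-729/500) = 2304/625 ; √disc = 48/25
  v_R = (−(33/25) + 48/25) / (2·(1/3)) = 9/10 m/s
check:
braking lasts T_s = (9/10)/(3/2) = 0.6000 s
robot covers v_R·T_r = 0.9000·0.1200 = 0.1080 m before braking
braking distance = 0.9000²/(2·1.5000) = 0.2700 m
person approaches 1.8000·(0.1200+0.6000) = 1.2960 m
C+Z_d+Z_r = 0.2500+0.0300+0.0250 = 0.3050 m
sum ≈ 0.1080+0.2700+1.2960+0.3050 ≈ 1.9790 m = S ✓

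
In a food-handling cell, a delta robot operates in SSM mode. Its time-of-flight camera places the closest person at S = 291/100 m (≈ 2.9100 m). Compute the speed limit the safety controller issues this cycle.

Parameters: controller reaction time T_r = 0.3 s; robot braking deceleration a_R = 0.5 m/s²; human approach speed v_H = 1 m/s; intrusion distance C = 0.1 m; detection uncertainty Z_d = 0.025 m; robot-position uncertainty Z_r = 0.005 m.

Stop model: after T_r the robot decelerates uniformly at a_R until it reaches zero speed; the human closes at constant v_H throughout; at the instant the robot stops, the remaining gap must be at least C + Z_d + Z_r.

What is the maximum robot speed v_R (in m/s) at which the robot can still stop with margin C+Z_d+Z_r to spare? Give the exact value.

v_R_max = 4/5 m/s = 0.8000 m/s

collect terms ⇒ (1)·v_R² + (23/10)·v_R + (-62/25) = 0
  disc = (23/10)² − 4·(1)·(-62/25) = 1521/100 ; √disc = 39/10
  v_R = (−(23/10) + 39/10) / (2·(1)) = 4/5 m/s
check:
braking lasts T_s = (4/5)/(1/2) = 1.6000 s
robot in T_r: 0.8000·0.3000 = 0.2400 m
braking distance = 0.8000²/(2·0.5000) = 0.6400 m
human over T_r+T_s: 1.0000·(0.3000+1.6000) = 1.9000 m
C+Z_d+Z_r = 0.1000+0.0250+0.0050 = 0.1300 m
sum ≈ 0.2400+0.6400+1.9000+0.1300 ≈ 2.9100 m = S ✓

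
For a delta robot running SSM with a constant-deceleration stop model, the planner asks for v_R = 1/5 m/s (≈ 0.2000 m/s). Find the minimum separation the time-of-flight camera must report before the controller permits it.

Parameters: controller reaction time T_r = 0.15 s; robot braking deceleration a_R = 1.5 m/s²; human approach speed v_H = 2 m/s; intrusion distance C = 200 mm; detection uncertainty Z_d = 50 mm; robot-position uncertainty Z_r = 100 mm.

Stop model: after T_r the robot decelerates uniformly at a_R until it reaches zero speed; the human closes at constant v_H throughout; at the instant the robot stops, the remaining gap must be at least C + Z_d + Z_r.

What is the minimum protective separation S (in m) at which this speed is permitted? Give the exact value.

braking lasts T_s = (1/5)/(3/2) = 0.1333 s
robot covers v_R·T_r = 0.2000·0.1500 = 0.0300 m before braking
braking distance = 0.2000²/(2·1.5000) = 0.0133 m
person approaches 2.0000·(0.1500+0.1333) = 0.5667 m
C+Z_d+Z_r = 0.2000+0.0500+0.1000 = 0.3500 m
S_min ≈ 0.0300+0.0133+0.5667+0.3500  ⇒  S_min = 24/25 m

S_min = 24/25 m = 0.9600 m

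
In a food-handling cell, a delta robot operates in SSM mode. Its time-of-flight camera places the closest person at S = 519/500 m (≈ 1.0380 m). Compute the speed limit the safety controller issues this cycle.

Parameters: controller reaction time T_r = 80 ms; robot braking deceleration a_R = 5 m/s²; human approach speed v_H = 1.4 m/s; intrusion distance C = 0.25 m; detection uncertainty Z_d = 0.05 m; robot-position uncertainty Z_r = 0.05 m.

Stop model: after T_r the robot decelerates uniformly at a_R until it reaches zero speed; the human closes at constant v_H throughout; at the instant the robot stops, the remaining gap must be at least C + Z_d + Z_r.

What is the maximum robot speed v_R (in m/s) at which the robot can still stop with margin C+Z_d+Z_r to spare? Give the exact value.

v_R_max = 6/5 m/s = 1.2000 m/s

collect terms ⇒ (1/10)·v_R² + (9/25)·v_R + (-72/125) = 0
  disc = (9/25)² − 4·(1/10)·(-72/125) = 9/25 ; √disc = 3/5
  v_R = (−(9/25) + 3/5) / (2·(1/10)) = 6/5 m/s
check:
braking lasts T_s = (6/5)/5 = 0.2400 s
reaction-phase robot travel = 1.2000·0.0800 = 0.0960 m
braking distance = 1.2000²/(2·5.0000) = 0.1440 m
human over T_r+T_s: 1.4000·(0.0800+0.2400) = 0.4480 m
margins: 0.2500+0.0500+0.0500 = 0.3500 m
sum ≈ 0.0960+0.1440+0.4480+0.3500 ≈ 1.0380 m = S ✓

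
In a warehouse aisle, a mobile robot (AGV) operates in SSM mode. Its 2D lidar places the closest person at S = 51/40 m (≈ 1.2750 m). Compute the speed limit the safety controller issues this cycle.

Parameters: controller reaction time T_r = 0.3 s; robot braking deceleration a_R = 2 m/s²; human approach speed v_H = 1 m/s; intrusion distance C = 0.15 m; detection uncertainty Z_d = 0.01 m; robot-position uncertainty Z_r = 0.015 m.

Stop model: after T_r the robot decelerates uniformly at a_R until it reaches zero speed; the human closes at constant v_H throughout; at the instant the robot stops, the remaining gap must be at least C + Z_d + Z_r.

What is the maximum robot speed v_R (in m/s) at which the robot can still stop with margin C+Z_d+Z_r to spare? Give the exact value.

quadratic (1/4)·v² + (4/5)·v + (-4/5) = 0
  disc = (4/5)² − 4·(1/4)·(-4/5) = 36/25 ; √disc = 6/5
  v_R = (−(4/5) + 6/5) / (2·(1/4)) = 4/5 m/s
check:
stop time T_s = (4/5)/2 = 0.4000 s
robot in T_r: 0.8000·0.3000 = 0.2400 m
robot under decel: 0.8000²/(2·2.0000) = 0.1600 m
human closes 1.0000·0.7000 = 0.7000 m
residual clearance needed = 0.1500+0.0100+0.0150 = 0.1750 m
sum ≈ 0.2400+0.1600+0.7000+0.1750 ≈ 1.2750 m = S ✓

v_R_max = 4/5 m/s = 0.8000 m/s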